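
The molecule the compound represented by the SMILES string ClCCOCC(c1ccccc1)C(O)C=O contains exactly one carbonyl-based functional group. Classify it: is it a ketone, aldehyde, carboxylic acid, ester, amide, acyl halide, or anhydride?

aldehyde

The carbonyl is in the CHO segment: terminal –CHO: carbonyl C bonded to H and C → aldehyde.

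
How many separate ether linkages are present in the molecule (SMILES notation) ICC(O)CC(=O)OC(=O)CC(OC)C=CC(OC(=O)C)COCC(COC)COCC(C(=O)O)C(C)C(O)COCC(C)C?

Working along the chain:
  ICH2: halogen on an sp³ carbon → alkyl halide.
  CH(OH): –OH on an sp³ carbon → alcohol (secondary).
  CH2CO-O-COCH2: two acyl groups sharing one oxygen, –C(=O)–O–C(=O)– → anhydride.
  CH(OCH3): pendant –OCH3: C–O–C with sp³ C, no adjacent C=O → ether.
  CH=CH: C=C double bond → alkene.
  CH(OCOCH3): pendant –OC(=O)CH3: an acyloxy group → ester.
  CH2OCH2: C–O–C with sp³ carbons on both sides and no adjacent C=O → ether.
  CH(CH2OCH3): pendant –CH2OCH3: C–O–C linkage → ether.
  CH2OCH2: C–O–C with sp³ carbons on both sides and no adjacent C=O → ether.
  CH(COOH): pendant –COOH: carbonyl C bonded to C and –OH → carboxylic acid.
  CH(OH): –OH on an sp³ carbon → alcohol (secondary).
  CH2OCH2: C–O–C with sp³ carbons on both sides and no adjacent C=O → ether.
Ether appears at: CH(OCH3), CH2OCH2, CH(CH2OCH3), CH2OCH2, CH2OCH2 → 5.

5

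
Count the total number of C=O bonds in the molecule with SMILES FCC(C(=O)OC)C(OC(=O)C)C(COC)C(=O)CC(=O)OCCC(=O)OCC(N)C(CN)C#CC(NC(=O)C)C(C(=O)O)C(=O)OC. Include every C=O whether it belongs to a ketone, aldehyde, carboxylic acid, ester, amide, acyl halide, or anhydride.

CH(COOCH3): ester, 1 C=O (running total 1).
CH(OCOCH3): ester, 1 C=O (running total 2).
CO: ketone, 1 C=O (running total 3).
CH2COOCH2: ester, 1 C=O (running total 4).
CH2COOCH2: ester, 1 C=O (running total 5).
CH(NHCOCH3): amide, 1 C=O (running total 6).
CH(COOH): carboxylic acid, 1 C=O (running total 7).
COOCH3: ester, 1 C=O (running total 8).

8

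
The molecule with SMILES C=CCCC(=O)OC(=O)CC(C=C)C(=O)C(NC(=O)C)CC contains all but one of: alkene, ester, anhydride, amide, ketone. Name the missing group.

alkene: present (CH2=CH — C=C double bond → alkene).
anhydride: present (CH2CO-O-COCH2 — two acyl groups sharing one oxygen, –C(=O)–O–C(=O)– → anhydride).
ketone: present (CO — –C(=O)– with carbon on both sides → ketone).
amide: present (CH(NHCOCH3) — pendant –NHC(=O)CH3: N bonded to a carbonyl → amide (not amine)).
ester: absent. In CH2CO-O-COCH2, the oxygen bridges two acyl groups, which is an anhydride, not an ester.

ester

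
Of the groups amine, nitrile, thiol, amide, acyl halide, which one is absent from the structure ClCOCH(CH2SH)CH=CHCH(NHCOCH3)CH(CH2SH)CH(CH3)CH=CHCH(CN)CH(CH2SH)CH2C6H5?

amide: present (CH(NHCOCH3) — pendant –NHC(=O)CH3: N bonded to a carbonyl → amide (not amine)).
nitrile: present (CH(CN) — pendant –C≡N: nitrile).
acyl halide: present (ClCO — –C(=O)Cl: carbonyl C bonded to C and to a halogen → acyl halide (not alkyl halide)).
thiol: present (CH(CH2SH) — pendant –CH2SH → thiol).
amine: absent. In CH(NHCOCH3), the nitrogen is bonded directly to a carbonyl carbon, making it part of an amide, not a free amine.

amine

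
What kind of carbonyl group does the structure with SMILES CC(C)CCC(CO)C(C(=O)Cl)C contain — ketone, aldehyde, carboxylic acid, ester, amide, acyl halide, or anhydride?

acyl halide

The carbonyl is in the CH(COCl) segment: pendant –C(=O)X: carbonyl C bonded to C and halogen → acyl halide.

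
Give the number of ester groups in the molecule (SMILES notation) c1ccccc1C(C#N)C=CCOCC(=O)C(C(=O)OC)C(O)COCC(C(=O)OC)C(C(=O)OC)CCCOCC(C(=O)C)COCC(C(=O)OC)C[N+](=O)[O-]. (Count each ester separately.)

4

Reading the structure from left to right:
  C6H5: C6H5– phenyl ring → arene.
  CH(CN): pendant –C≡N: nitrile.
  CH=CH: C=C double bond → alkene.
  CH2OCH2: C–O–C with sp³ carbons on both sides and no adjacent C=O → ether.
  CO: –C(=O)– with carbon on both sides → ketone.
  CH(COOCH3): pendant –COOCH3: carbonyl C bonded to C and –OCH3 → ester.
  CH(OH): –OH on an sp³ carbon → alcohol (secondary).
  CH2OCH2: C–O–C with sp³ carbons on both sides and no adjacent C=O → ether.
  CH(COOCH3): pendant –COOCH3: carbonyl C bonded to C and –OCH3 → ester.
  CH(COOCH3): pendant –COOCH3: carbonyl C bonded to C and –OCH3 → ester.
  CH2OCH2: C–O–C with sp³ carbons on both sides and no adjacent C=O → ether.
  CH(COCH3): pendant –COCH3: carbonyl C bonded to two carbons → ketone.
  CH2OCH2: C–O–C with sp³ carbons on both sides and no adjacent C=O → ether.
  CH(COOCH3): pendant –COOCH3: carbonyl C bonded to C and –OCH3 → ester.
  CH2NO2: –NO2 on carbon → nitro group.
Ester appears at: CH(COOCH3), CH(COOCH3), CH(COOCH3), CH(COOCH3) → 4.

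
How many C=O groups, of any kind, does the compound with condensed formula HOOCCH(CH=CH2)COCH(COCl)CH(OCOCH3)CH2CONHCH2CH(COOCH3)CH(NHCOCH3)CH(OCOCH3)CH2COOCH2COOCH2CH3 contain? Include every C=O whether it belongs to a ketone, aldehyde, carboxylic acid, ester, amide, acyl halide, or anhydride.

10

HOOC: carboxylic acid, 1 C=O (running total 1).
CO: ketone, 1 C=O (running total 2).
CH(COCl): acyl halide, 1 C=O (running total 3).
CH(OCOCH3): ester, 1 C=O (running total 4).
CH2CONHCH2: amide, 1 C=O (running total 5).
CH(COOCH3): ester, 1 C=O (running total 6).
CH(NHCOCH3): amide, 1 C=O (running total 7).
CH(OCOCH3): ester, 1 C=O (running total 8).
CH2COOCH2: ester, 1 C=O (running total 9).
COOCH2CH3: ester, 1 C=O (running total 10).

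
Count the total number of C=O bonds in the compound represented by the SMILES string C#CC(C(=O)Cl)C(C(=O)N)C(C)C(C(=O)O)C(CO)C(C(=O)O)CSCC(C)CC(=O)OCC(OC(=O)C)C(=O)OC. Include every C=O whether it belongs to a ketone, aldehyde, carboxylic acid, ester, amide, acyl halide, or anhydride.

7

CH(COCl): acyl halide, 1 C=O (running total 1).
CH(CONH2): amide, 1 C=O (running total 2).
CH(COOH): carboxylic acid, 1 C=O (running total 3).
CH(COOH): carboxylic acid, 1 C=O (running total 4).
CH2COOCH2: ester, 1 C=O (running total 5).
CH(OCOCH3): ester, 1 C=O (running total 6).
COOCH3: ester, 1 C=O (running total 7).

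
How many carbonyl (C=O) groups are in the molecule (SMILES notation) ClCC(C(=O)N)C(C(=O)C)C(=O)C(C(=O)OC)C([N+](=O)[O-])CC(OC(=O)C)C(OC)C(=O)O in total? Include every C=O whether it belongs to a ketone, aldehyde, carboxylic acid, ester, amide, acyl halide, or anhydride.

CH(CONH2): amide, 1 C=O (running total 1).
CH(COCH3): ketone, 1 C=O (running total 2).
CO: ketone, 1 C=O (running total 3).
CH(COOCH3): ester, 1 C=O (running total 4).
CH(OCOCH3): ester, 1 C=O (running total 5).
COOH: carboxylic acid, 1 C=O (running total 6).

6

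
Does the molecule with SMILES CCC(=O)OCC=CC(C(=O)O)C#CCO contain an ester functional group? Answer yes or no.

–C(=O)–O–C with C on the carbonyl side → ester.
C=C double bond → alkene.
pendant –COOH: carbonyl C bonded to C and –OH → carboxylic acid.
C≡C triple bond → alkyne.
–OH on an sp³ carbon → alcohol.
The CH2COOCH2 segment supplies the ester: –C(=O)–O–C with C on the carbonyl side → ester.

yes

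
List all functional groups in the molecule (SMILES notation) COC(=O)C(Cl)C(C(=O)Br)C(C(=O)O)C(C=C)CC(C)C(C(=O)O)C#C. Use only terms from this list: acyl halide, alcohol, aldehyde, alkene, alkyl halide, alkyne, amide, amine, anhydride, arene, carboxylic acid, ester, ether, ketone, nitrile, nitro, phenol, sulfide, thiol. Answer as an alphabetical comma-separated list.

Working along the chain:
  CH3OOC: CH3O–C(=O)–: carbonyl C bonded to C and to –OCH3 → ester (not ketone + ether).
  CH(Cl): halogen on an sp³ carbon → alkyl halide.
  CH(COBr): pendant –C(=O)X: carbonyl C bonded to C and halogen → acyl halide.
  CH(COOH): pendant –COOH: carbonyl C bonded to C and –OH → carboxylic acid.
  CH(CH=CH2): pendant –CH=CH2: C=C double bond → alkene.
  CH(COOH): pendant –COOH: carbonyl C bonded to C and –OH → carboxylic acid.
  C≡CH: C≡C triple bond → alkyne.

acyl halide, alkene, alkyl halide, alkyne, carboxylic acid, ester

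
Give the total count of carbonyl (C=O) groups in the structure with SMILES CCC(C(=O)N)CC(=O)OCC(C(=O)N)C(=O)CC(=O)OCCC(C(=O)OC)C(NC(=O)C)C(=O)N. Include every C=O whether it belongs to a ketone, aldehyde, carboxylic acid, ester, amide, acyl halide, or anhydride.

CH(CONH2): amide, 1 C=O (running total 1).
CH2COOCH2: ester, 1 C=O (running total 2).
CH(CONH2): amide, 1 C=O (running total 3).
CO: ketone, 1 C=O (running total 4).
CH2COOCH2: ester, 1 C=O (running total 5).
CH(COOCH3): ester, 1 C=O (running total 6).
CH(NHCOCH3): amide, 1 C=O (running total 7).
CONH2: amide, 1 C=O (running total 8).

8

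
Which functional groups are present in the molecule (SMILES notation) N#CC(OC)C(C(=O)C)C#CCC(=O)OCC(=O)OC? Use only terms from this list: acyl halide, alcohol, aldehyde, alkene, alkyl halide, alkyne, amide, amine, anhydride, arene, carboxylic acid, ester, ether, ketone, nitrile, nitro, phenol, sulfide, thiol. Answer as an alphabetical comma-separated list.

alkyne, ester, ether, ketone, nitrile

N≡C–: carbon triple-bonded to nitrogen → nitrile.
pendant –OCH3: C–O–C with sp³ C, no adjacent C=O → ether.
pendant –COCH3: carbonyl C bonded to two carbons → ketone.
C≡C triple bond → alkyne.
–C(=O)–O–C with C on the carbonyl side → ester.
–C(=O)OCH3: carbonyl C bonded to C and to –OCH3 → ester (not ketone + ether).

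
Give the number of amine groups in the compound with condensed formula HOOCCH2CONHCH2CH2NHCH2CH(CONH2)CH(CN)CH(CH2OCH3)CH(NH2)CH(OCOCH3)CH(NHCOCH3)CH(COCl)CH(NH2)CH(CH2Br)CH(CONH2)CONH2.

3

–COOH: carbonyl C bonded to –OH and C → carboxylic acid (the –OH is not a separate alcohol).
–C(=O)–N– linkage → amide (the N is not an amine).
C–N–C with sp³ carbons and no adjacent C=O → amine (secondary).
pendant –CONH2: carbonyl C bonded to C and N → amide.
pendant –C≡N: nitrile.
pendant –CH2OCH3: C–O–C linkage → ether.
–NH2 on an sp³ carbon with no adjacent C=O → amine.
pendant –OC(=O)CH3: an acyloxy group → ester.
pendant –NHC(=O)CH3: N bonded to a carbonyl → amide (not amine).
pendant –C(=O)X: carbonyl C bonded to C and halogen → acyl halide.
–NH2 on an sp³ carbon with no adjacent C=O → amine.
pendant –CH2X: halogen on sp³ carbon → alkyl halide.
pendant –CONH2: carbonyl C bonded to C and N → amide.
–C(=O)NH2: carbonyl C bonded to C and to N → amide (the N is not a separate amine).
Amine appears at: CH2NHCH2, CH(NH2), CH(NH2) → 3.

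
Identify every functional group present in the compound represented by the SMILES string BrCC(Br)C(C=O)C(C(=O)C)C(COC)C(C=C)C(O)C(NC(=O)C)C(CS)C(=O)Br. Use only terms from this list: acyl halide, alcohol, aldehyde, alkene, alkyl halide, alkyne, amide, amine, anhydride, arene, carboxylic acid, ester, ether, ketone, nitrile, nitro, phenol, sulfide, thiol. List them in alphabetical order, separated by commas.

acyl halide, alcohol, aldehyde, alkene, alkyl halide, amide, ether, ketone, thiol

Working along the chain:
  BrCH2: halogen on an sp³ carbon → alkyl halide.
  CH(Br): halogen on an sp³ carbon → alkyl halide.
  CH(CHO): pendant –CHO: carbonyl C bonded to C and H → aldehyde.
  CH(COCH3): pendant –COCH3: carbonyl C bonded to two carbons → ketone.
  CH(CH2OCH3): pendant –CH2OCH3: C–O–C linkage → ether.
  CH(CH=CH2): pendant –CH=CH2: C=C double bond → alkene.
  CH(OH): –OH on an sp³ carbon → alcohol (secondary).
  CH(NHCOCH3): pendant –NHC(=O)CH3: N bonded to a carbonyl → amide (not amine).
  CH(CH2SH): pendant –CH2SH → thiol.
  COBr: –C(=O)Br: carbonyl C bonded to C and to a halogen → acyl halide (not alkyl halide).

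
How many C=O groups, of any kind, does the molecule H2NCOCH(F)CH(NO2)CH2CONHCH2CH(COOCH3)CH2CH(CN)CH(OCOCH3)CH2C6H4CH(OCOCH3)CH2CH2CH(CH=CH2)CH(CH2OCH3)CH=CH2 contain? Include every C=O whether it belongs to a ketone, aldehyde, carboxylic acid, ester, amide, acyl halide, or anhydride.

H2NCO: amide, 1 C=O (running total 1).
CH2CONHCH2: amide, 1 C=O (running total 2).
CH(COOCH3): ester, 1 C=O (running total 3).
CH(OCOCH3): ester, 1 C=O (running total 4).
CH(OCOCH3): ester, 1 C=O (running total 5).

5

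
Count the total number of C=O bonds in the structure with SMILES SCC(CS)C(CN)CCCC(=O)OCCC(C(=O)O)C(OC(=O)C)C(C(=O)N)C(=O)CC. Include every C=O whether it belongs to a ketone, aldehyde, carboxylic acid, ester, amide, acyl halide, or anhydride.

5

CH2COOCH2: ester, 1 C=O (running total 1).
CH(COOH): carboxylic acid, 1 C=O (running total 2).
CH(OCOCH3): ester, 1 C=O (running total 3).
CH(CONH2): amide, 1 C=O (running total 4).
CO: ketone, 1 C=O (running total 5).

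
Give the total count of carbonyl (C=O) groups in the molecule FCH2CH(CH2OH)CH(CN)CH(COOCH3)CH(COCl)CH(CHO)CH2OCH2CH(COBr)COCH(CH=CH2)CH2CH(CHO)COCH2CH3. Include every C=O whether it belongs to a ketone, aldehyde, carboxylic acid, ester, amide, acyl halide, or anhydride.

7

CH(COOCH3): ester, 1 C=O (running total 1).
CH(COCl): acyl halide, 1 C=O (running total 2).
CH(CHO): aldehyde, 1 C=O (running total 3).
CH(COBr): acyl halide, 1 C=O (running total 4).
CO: ketone, 1 C=O (running total 5).
CH(CHO): aldehyde, 1 C=O (running total 6).
CO: ketone, 1 C=O (running total 7).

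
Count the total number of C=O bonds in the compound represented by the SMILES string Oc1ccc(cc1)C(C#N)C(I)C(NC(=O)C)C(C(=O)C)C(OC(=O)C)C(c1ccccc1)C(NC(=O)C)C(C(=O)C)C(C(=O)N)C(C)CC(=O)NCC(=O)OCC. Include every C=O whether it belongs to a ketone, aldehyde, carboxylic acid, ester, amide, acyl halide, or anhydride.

CH(NHCOCH3): amide, 1 C=O (running total 1).
CH(COCH3): ketone, 1 C=O (running total 2).
CH(OCOCH3): ester, 1 C=O (running total 3).
CH(NHCOCH3): amide, 1 C=O (running total 4).
CH(COCH3): ketone, 1 C=O (running total 5).
CH(CONH2): amide, 1 C=O (running total 6).
CH2CONHCH2: amide, 1 C=O (running total 7).
COOCH2CH3: ester, 1 C=O (running total 8).

8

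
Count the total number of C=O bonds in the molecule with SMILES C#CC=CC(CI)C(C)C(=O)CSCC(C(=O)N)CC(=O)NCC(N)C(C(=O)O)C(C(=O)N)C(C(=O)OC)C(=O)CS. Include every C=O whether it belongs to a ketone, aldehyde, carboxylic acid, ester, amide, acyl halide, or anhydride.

CO: ketone, 1 C=O (running total 1).
CH(CONH2): amide, 1 C=O (running total 2).
CH2CONHCH2: amide, 1 C=O (running total 3).
CH(COOH): carboxylic acid, 1 C=O (running total 4).
CH(CONH2): amide, 1 C=O (running total 5).
CH(COOCH3): ester, 1 C=O (running total 6).
CO: ketone, 1 C=O (running total 7).

7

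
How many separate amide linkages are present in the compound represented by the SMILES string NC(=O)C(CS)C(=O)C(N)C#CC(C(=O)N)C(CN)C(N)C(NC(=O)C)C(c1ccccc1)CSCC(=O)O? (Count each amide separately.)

3

Taking each segment in turn:
  H2NCO: –C(=O)NH2: carbonyl C bonded to C and to N → amide (the N is not a separate amine).
  CH(CH2SH): pendant –CH2SH → thiol.
  CO: –C(=O)– with carbon on both sides → ketone.
  CH(NH2): –NH2 on an sp³ carbon with no adjacent C=O → amine.
  C≡C: C≡C triple bond → alkyne.
  CH(CONH2): pendant –CONH2: carbonyl C bonded to C and N → amide.
  CH(CH2NH2): pendant –CH2NH2: N on sp³ C, no adjacent C=O → amine.
  CH(NH2): –NH2 on an sp³ carbon with no adjacent C=O → amine.
  CH(NHCOCH3): pendant –NHC(=O)CH3: N bonded to a carbonyl → amide (not amine).
  CH(C6H5): pendant –C6H5: benzene ring → arene.
  CH2SCH2: C–S–C linkage → sulfide (thioether).
  COOH: –COOH: carbonyl C bonded to –OH and C → carboxylic acid (the –OH is not a separate alcohol).
Amide appears at: H2NCO, CH(CONH2), CH(NHCOCH3) → 3.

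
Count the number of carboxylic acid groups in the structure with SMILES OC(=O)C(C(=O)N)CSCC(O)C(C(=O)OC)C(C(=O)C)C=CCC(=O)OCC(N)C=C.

1

–COOH: carbonyl C bonded to –OH and C → carboxylic acid (the –OH is not a separate alcohol).
pendant –CONH2: carbonyl C bonded to C and N → amide.
C–S–C linkage → sulfide (thioether).
–OH on an sp³ carbon → alcohol (secondary).
pendant –COOCH3: carbonyl C bonded to C and –OCH3 → ester.
pendant –COCH3: carbonyl C bonded to two carbons → ketone.
C=C double bond → alkene.
–C(=O)–O–C with C on the carbonyl side → ester.
–NH2 on an sp³ carbon with no adjacent C=O → amine.
C=C double bond → alkene.
Carboxylic acid appears at: HOOC → 1.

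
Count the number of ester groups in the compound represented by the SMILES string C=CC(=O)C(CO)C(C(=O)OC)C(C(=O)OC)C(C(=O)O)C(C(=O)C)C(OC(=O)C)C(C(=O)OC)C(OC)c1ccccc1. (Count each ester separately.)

4

Reading the structure from left to right:
  CH2=CH: C=C double bond → alkene.
  CO: –C(=O)– with carbon on both sides → ketone.
  CH(CH2OH): pendant –CH2OH on an sp³ backbone C → alcohol.
  CH(COOCH3): pendant –COOCH3: carbonyl C bonded to C and –OCH3 → ester.
  CH(COOCH3): pendant –COOCH3: carbonyl C bonded to C and –OCH3 → ester.
  CH(COOH): pendant –COOH: carbonyl C bonded to C and –OH → carboxylic acid.
  CH(COCH3): pendant –COCH3: carbonyl C bonded to two carbons → ketone.
  CH(OCOCH3): pendant –OC(=O)CH3: an acyloxy group → ester.
  CH(COOCH3): pendant –COOCH3: carbonyl C bonded to C and –OCH3 → ester.
  CH(OCH3): pendant –OCH3: C–O–C with sp³ C, no adjacent C=O → ether.
  C6H5: –C6H5 phenyl ring → arene.
Ester appears at: CH(COOCH3), CH(COOCH3), CH(OCOCH3), CH(COOCH3) → 4.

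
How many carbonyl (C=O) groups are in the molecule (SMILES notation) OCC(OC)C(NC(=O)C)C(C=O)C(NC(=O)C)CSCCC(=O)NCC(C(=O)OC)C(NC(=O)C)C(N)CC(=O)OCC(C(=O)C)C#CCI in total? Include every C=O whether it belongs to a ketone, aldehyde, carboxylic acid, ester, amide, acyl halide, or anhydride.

CH(NHCOCH3): amide, 1 C=O (running total 1).
CH(CHO): aldehyde, 1 C=O (running total 2).
CH(NHCOCH3): amide, 1 C=O (running total 3).
CH2CONHCH2: amide, 1 C=O (running total 4).
CH(COOCH3): ester, 1 C=O (running total 5).
CH(NHCOCH3): amide, 1 C=O (running total 6).
CH2COOCH2: ester, 1 C=O (running total 7).
CH(COCH3): ketone, 1 C=O (running total 8).

8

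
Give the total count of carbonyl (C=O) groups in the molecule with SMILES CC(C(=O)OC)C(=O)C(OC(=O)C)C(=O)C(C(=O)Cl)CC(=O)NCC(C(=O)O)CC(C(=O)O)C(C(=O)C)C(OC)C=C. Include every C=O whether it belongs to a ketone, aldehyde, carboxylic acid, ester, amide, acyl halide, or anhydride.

9

CH(COOCH3): ester, 1 C=O (running total 1).
CO: ketone, 1 C=O (running total 2).
CH(OCOCH3): ester, 1 C=O (running total 3).
CO: ketone, 1 C=O (running total 4).
CH(COCl): acyl halide, 1 C=O (running total 5).
CH2CONHCH2: amide, 1 C=O (running total 6).
CH(COOH): carboxylic acid, 1 C=O (running total 7).
CH(COOH): carboxylic acid, 1 C=O (running total 8).
CH(COCH3): ketone, 1 C=O (running total 9).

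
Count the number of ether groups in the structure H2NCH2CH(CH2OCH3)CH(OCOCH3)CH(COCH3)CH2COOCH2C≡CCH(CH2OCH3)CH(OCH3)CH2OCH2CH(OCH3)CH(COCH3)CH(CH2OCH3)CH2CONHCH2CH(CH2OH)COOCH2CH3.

Working along the chain:
  H2NCH2: –NH2 on an sp³ carbon with no adjacent C=O → amine.
  CH(CH2OCH3): pendant –CH2OCH3: C–O–C linkage → ether.
  CH(OCOCH3): pendant –OC(=O)CH3: an acyloxy group → ester.
  CH(COCH3): pendant –COCH3: carbonyl C bonded to two carbons → ketone.
  CH2COOCH2: –C(=O)–O–C with C on the carbonyl side → ester.
  C≡C: C≡C triple bond → alkyne.
  CH(CH2OCH3): pendant –CH2OCH3: C–O–C linkage → ether.
  CH(OCH3): pendant –OCH3: C–O–C with sp³ C, no adjacent C=O → ether.
  CH2OCH2: C–O–C with sp³ carbons on both sides and no adjacent C=O → ether.
  CH(OCH3): pendant –OCH3: C–O–C with sp³ C, no adjacent C=O → ether.
  CH(COCH3): pendant –COCH3: carbonyl C bonded to two carbons → ketone.
  CH(CH2OCH3): pendant –CH2OCH3: C–O–C linkage → ether.
  CH2CONHCH2: –C(=O)–N– linkage → amide (the N is not an amine).
  CH(CH2OH): pendant –CH2OH on an sp³ backbone C → alcohol.
  COOCH2CH3: –C(=O)OCH2CH3: carbonyl C bonded to C and to –OEt → ester.
Ether appears at: CH(CH2OCH3), CH(CH2OCH3), CH(OCH3), CH2OCH2, CH(OCH3), CH(CH2OCH3) → 6.

6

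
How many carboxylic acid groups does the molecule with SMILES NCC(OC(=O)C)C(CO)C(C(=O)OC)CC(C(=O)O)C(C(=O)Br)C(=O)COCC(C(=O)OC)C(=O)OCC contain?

–NH2 on an sp³ carbon with no adjacent C=O → amine.
pendant –OC(=O)CH3: an acyloxy group → ester.
pendant –CH2OH on an sp³ backbone C → alcohol.
pendant –COOCH3: carbonyl C bonded to C and –OCH3 → ester.
pendant –COOH: carbonyl C bonded to C and –OH → carboxylic acid.
pendant –C(=O)X: carbonyl C bonded to C and halogen → acyl halide.
–C(=O)– with carbon on both sides → ketone.
C–O–C with sp³ carbons on both sides and no adjacent C=O → ether.
pendant –COOCH3: carbonyl C bonded to C and –OCH3 → ester.
–C(=O)OCH2CH3: carbonyl C bonded to C and to –OEt → ester.
Carboxylic acid appears at: CH(COOH) → 1.

1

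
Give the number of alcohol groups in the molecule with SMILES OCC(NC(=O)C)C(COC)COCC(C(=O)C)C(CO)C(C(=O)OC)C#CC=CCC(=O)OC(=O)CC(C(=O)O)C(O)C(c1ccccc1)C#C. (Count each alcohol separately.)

3

Reading the structure from left to right:
  HOCH2: HO– on an sp³ carbon → alcohol.
  CH(NHCOCH3): pendant –NHC(=O)CH3: N bonded to a carbonyl → amide (not amine).
  CH(CH2OCH3): pendant –CH2OCH3: C–O–C linkage → ether.
  CH2OCH2: C–O–C with sp³ carbons on both sides and no adjacent C=O → ether.
  CH(COCH3): pendant –COCH3: carbonyl C bonded to two carbons → ketone.
  CH(CH2OH): pendant –CH2OH on an sp³ backbone C → alcohol.
  CH(COOCH3): pendant –COOCH3: carbonyl C bonded to C and –OCH3 → ester.
  C≡C: C≡C triple bond → alkyne.
  CH=CH: C=C double bond → alkene.
  CH2CO-O-COCH2: two acyl groups sharing one oxygen, –C(=O)–O–C(=O)– → anhydride.
  CH(COOH): pendant –COOH: carbonyl C bonded to C and –OH → carboxylic acid.
  CH(OH): –OH on an sp³ carbon → alcohol (secondary).
  CH(C6H5): pendant –C6H5: benzene ring → arene.
  C≡CH: C≡C triple bond → alkyne.
Alcohol appears at: HOCH2, CH(CH2OH), CH(OH) → 3.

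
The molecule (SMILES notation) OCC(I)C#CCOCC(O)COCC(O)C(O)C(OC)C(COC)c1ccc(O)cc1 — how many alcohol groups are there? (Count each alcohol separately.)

Taking each segment in turn:
  HOCH2: HO– on an sp³ carbon → alcohol.
  CH(I): halogen on an sp³ carbon → alkyl halide.
  C≡C: C≡C triple bond → alkyne.
  CH2OCH2: C–O–C with sp³ carbons on both sides and no adjacent C=O → ether.
  CH(OH): –OH on an sp³ carbon → alcohol (secondary).
  CH2OCH2: C–O–C with sp³ carbons on both sides and no adjacent C=O → ether.
  CH(OH): –OH on an sp³ carbon → alcohol (secondary).
  CH(OH): –OH on an sp³ carbon → alcohol (secondary).
  CH(OCH3): pendant –OCH3: C–O–C with sp³ C, no adjacent C=O → ether.
  CH(CH2OCH3): pendant –CH2OCH3: C–O–C linkage → ether.
  C6H4OH: –OH attached directly to an aromatic ring → phenol (not alcohol); the ring itself is an arene.
Alcohol appears at: HOCH2, CH(OH), CH(OH), CH(OH) → 4.

4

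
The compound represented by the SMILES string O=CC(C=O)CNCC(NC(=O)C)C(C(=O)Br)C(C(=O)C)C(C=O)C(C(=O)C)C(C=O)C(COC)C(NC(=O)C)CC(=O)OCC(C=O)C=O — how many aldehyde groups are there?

6

Taking each segment in turn:
  OHC: terminal –CHO: carbonyl C bonded to H and C → aldehyde.
  CH(CHO): pendant –CHO: carbonyl C bonded to C and H → aldehyde.
  CH2NHCH2: C–N–C with sp³ carbons and no adjacent C=O → amine (secondary).
  CH(NHCOCH3): pendant –NHC(=O)CH3: N bonded to a carbonyl → amide (not amine).
  CH(COBr): pendant –C(=O)X: carbonyl C bonded to C and halogen → acyl halide.
  CH(COCH3): pendant –COCH3: carbonyl C bonded to two carbons → ketone.
  CH(CHO): pendant –CHO: carbonyl C bonded to C and H → aldehyde.
  CH(COCH3): pendant –COCH3: carbonyl C bonded to two carbons → ketone.
  CH(CHO): pendant –CHO: carbonyl C bonded to C and H → aldehyde.
  CH(CH2OCH3): pendant –CH2OCH3: C–O–C linkage → ether.
  CH(NHCOCH3): pendant –NHC(=O)CH3: N bonded to a carbonyl → amide (not amine).
  CH2COOCH2: –C(=O)–O–C with C on the carbonyl side → ester.
  CH(CHO): pendant –CHO: carbonyl C bonded to C and H → aldehyde.
  CHO: terminal –CHO: carbonyl C bonded to H and C → aldehyde.
Aldehyde appears at: OHC, CH(CHO), CH(CHO), CH(CHO), CH(CHO), CHO → 6.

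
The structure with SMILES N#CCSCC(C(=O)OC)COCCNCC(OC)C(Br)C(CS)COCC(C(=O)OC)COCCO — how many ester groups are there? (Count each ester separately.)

Taking each segment in turn:
  N≡C: N≡C–: carbon triple-bonded to nitrogen → nitrile.
  CH2SCH2: C–S–C linkage → sulfide (thioether).
  CH(COOCH3): pendant –COOCH3: carbonyl C bonded to C and –OCH3 → ester.
  CH2OCH2: C–O–C with sp³ carbons on both sides and no adjacent C=O → ether.
  CH2NHCH2: C–N–C with sp³ carbons and no adjacent C=O → amine (secondary).
  CH(OCH3): pendant –OCH3: C–O–C with sp³ C, no adjacent C=O → ether.
  CH(Br): halogen on an sp³ carbon → alkyl halide.
  CH(CH2SH): pendant –CH2SH → thiol.
  CH2OCH2: C–O–C with sp³ carbons on both sides and no adjacent C=O → ether.
  CH(COOCH3): pendant –COOCH3: carbonyl C bonded to C and –OCH3 → ester.
  CH2OCH2: C–O–C with sp³ carbons on both sides and no adjacent C=O → ether.
  CH2OH: –OH on an sp³ carbon → alcohol.
Ester appears at: CH(COOCH3), CH(COOCH3) → 2.

2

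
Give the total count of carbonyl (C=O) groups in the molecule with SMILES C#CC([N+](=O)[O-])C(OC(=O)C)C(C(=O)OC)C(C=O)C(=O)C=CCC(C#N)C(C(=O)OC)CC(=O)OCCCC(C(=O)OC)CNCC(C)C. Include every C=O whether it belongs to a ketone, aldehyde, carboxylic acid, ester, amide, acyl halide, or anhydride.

CH(OCOCH3): ester, 1 C=O (running total 1).
CH(COOCH3): ester, 1 C=O (running total 2).
CH(CHO): aldehyde, 1 C=O (running total 3).
CO: ketone, 1 C=O (running total 4).
CH(COOCH3): ester, 1 C=O (running total 5).
CH2COOCH2: ester, 1 C=O (running total 6).
CH(COOCH3): ester, 1 C=O (running total 7).

7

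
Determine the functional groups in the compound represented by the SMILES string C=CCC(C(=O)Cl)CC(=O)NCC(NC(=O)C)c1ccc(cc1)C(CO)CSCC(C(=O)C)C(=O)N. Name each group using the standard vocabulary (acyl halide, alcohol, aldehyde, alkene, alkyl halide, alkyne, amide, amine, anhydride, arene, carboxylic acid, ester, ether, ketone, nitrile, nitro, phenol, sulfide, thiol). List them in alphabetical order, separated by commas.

Taking each segment in turn:
  CH2=CH: C=C double bond → alkene.
  CH(COCl): pendant –C(=O)X: carbonyl C bonded to C and halogen → acyl halide.
  CH2CONHCH2: –C(=O)–N– linkage → amide (the N is not an amine).
  CH(NHCOCH3): pendant –NHC(=O)CH3: N bonded to a carbonyl → amide (not amine).
  C6H4: para-disubstituted benzene ring → arene.
  CH(CH2OH): pendant –CH2OH on an sp³ backbone C → alcohol.
  CH2SCH2: C–S–C linkage → sulfide (thioether).
  CH(COCH3): pendant –COCH3: carbonyl C bonded to two carbons → ketone.
  CONH2: –C(=O)NH2: carbonyl C bonded to C and to N → amide (the N is not a separate amine).

acyl halide, alcohol, alkene, amide, arene, ketone, sulfide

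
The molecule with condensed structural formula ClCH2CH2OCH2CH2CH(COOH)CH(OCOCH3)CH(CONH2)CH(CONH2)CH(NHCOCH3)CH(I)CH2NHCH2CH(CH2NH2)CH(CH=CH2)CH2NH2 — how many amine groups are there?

3

Working along the chain:
  ClCH2: halogen on an sp³ carbon → alkyl halide.
  CH2OCH2: C–O–C with sp³ carbons on both sides and no adjacent C=O → ether.
  CH(COOH): pendant –COOH: carbonyl C bonded to C and –OH → carboxylic acid.
  CH(OCOCH3): pendant –OC(=O)CH3: an acyloxy group → ester.
  CH(CONH2): pendant –CONH2: carbonyl C bonded to C and N → amide.
  CH(CONH2): pendant –CONH2: carbonyl C bonded to C and N → amide.
  CH(NHCOCH3): pendant –NHC(=O)CH3: N bonded to a carbonyl → amide (not amine).
  CH(I): halogen on an sp³ carbon → alkyl halide.
  CH2NHCH2: C–N–C with sp³ carbons and no adjacent C=O → amine (secondary).
  CH(CH2NH2): pendant –CH2NH2: N on sp³ C, no adjacent C=O → amine.
  CH(CH=CH2): pendant –CH=CH2: C=C double bond → alkene.
  CH2NH2: –NH2 on an sp³ carbon with no adjacent C=O → amine.
Amine appears at: CH2NHCH2, CH(CH2NH2), CH2NH2 → 3.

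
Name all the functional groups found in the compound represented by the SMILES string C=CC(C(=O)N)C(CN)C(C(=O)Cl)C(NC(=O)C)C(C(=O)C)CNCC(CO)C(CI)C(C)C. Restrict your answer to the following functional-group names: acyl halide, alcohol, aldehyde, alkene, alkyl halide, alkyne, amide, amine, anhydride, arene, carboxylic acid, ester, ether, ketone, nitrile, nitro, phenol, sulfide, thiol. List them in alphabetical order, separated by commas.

acyl halide, alcohol, alkene, alkyl halide, amide, amine, ketone

C=C double bond → alkene.
pendant –CONH2: carbonyl C bonded to C and N → amide.
pendant –CH2NH2: N on sp³ C, no adjacent C=O → amine.
pendant –C(=O)X: carbonyl C bonded to C and halogen → acyl halide.
pendant –NHC(=O)CH3: N bonded to a carbonyl → amide (not amine).
pendant –COCH3: carbonyl C bonded to two carbons → ketone.
C–N–C with sp³ carbons and no adjacent C=O → amine (secondary).
pendant –CH2OH on an sp³ backbone C → alcohol.
pendant –CH2X: halogen on sp³ carbon → alkyl halide.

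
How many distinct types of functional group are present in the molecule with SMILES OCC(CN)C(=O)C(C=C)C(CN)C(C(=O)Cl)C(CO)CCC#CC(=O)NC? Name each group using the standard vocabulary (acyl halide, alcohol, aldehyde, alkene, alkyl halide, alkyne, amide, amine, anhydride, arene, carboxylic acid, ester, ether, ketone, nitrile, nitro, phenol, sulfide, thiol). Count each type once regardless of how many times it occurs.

HO– on an sp³ carbon → alcohol.
pendant –CH2NH2: N on sp³ C, no adjacent C=O → amine.
–C(=O)– with carbon on both sides → ketone.
pendant –CH=CH2: C=C double bond → alkene.
pendant –CH2NH2: N on sp³ C, no adjacent C=O → amine.
pendant –C(=O)X: carbonyl C bonded to C and halogen → acyl halide.
pendant –CH2OH on an sp³ backbone C → alcohol.
C≡C triple bond → alkyne.
–C(=O)NHCH3: carbonyl C bonded to C and to N → amide (the N is not an amine).
Distinct types present: acyl halide, alcohol, alkene, alkyne, amide, amine, ketone.

7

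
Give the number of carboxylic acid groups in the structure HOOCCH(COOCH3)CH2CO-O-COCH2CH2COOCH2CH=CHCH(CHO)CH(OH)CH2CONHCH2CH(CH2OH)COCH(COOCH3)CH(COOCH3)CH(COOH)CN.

Reading the structure from left to right:
  HOOC: –COOH: carbonyl C bonded to –OH and C → carboxylic acid (the –OH is not a separate alcohol).
  CH(COOCH3): pendant –COOCH3: carbonyl C bonded to C and –OCH3 → ester.
  CH2CO-O-COCH2: two acyl groups sharing one oxygen, –C(=O)–O–C(=O)– → anhydride.
  CH2COOCH2: –C(=O)–O–C with C on the carbonyl side → ester.
  CH=CH: C=C double bond → alkene.
  CH(CHO): pendant –CHO: carbonyl C bonded to C and H → aldehyde.
  CH(OH): –OH on an sp³ carbon → alcohol (secondary).
  CH2CONHCH2: –C(=O)–N– linkage → amide (the N is not an amine).
  CH(CH2OH): pendant –CH2OH on an sp³ backbone C → alcohol.
  CO: –C(=O)– with carbon on both sides → ketone.
  CH(COOCH3): pendant –COOCH3: carbonyl C bonded to C and –OCH3 → ester.
  CH(COOCH3): pendant –COOCH3: carbonyl C bonded to C and –OCH3 → ester.
  CH(COOH): pendant –COOH: carbonyl C bonded to C and –OH → carboxylic acid.
  CN: –C≡N: carbon triple-bonded to nitrogen → nitrile.
Carboxylic acid appears at: HOOC, CH(COOH) → 2.

2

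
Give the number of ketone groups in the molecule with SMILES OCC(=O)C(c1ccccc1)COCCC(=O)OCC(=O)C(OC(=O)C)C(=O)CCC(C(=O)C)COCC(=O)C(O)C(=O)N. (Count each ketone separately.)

Reading the structure from left to right:
  HOCH2: HO– on an sp³ carbon → alcohol.
  CO: –C(=O)– with carbon on both sides → ketone.
  CH(C6H5): pendant –C6H5: benzene ring → arene.
  CH2OCH2: C–O–C with sp³ carbons on both sides and no adjacent C=O → ether.
  CH2COOCH2: –C(=O)–O–C with C on the carbonyl side → ester.
  CO: –C(=O)– with carbon on both sides → ketone.
  CH(OCOCH3): pendant –OC(=O)CH3: an acyloxy group → ester.
  CO: –C(=O)– with carbon on both sides → ketone.
  CH(COCH3): pendant –COCH3: carbonyl C bonded to two carbons → ketone.
  CH2OCH2: C–O–C with sp³ carbons on both sides and no adjacent C=O → ether.
  CO: –C(=O)– with carbon on both sides → ketone.
  CH(OH): –OH on an sp³ carbon → alcohol (secondary).
  CONH2: –C(=O)NH2: carbonyl C bonded to C and to N → amide (the N is not a separate amine).
Ketone appears at: CO, CO, CO, CH(COCH3), CO → 5.

5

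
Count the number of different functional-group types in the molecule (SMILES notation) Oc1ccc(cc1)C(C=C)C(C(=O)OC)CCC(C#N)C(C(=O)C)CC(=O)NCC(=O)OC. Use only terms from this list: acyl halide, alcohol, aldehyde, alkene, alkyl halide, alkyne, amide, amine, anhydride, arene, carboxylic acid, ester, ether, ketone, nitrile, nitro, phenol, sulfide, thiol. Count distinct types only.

7

–OH attached directly to an aromatic ring → phenol (not alcohol); the ring itself is an arene.
pendant –CH=CH2: C=C double bond → alkene.
pendant –COOCH3: carbonyl C bonded to C and –OCH3 → ester.
pendant –C≡N: nitrile.
pendant –COCH3: carbonyl C bonded to two carbons → ketone.
–C(=O)–N– linkage → amide (the N is not an amine).
–C(=O)OCH3: carbonyl C bonded to C and to –OCH3 → ester (not ketone + ether).
Distinct types present: alkene, amide, arene, ester, ketone, nitrile, phenol.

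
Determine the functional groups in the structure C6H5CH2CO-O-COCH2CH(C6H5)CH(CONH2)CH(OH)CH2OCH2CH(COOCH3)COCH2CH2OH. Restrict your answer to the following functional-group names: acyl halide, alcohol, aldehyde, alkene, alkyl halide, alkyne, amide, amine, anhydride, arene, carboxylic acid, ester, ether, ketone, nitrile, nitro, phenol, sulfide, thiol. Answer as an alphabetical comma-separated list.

Reading the structure from left to right:
  C6H5: C6H5– phenyl ring → arene.
  CH2CO-O-COCH2: two acyl groups sharing one oxygen, –C(=O)–O–C(=O)– → anhydride.
  CH(C6H5): pendant –C6H5: benzene ring → arene.
  CH(CONH2): pendant –CONH2: carbonyl C bonded to C and N → amide.
  CH(OH): –OH on an sp³ carbon → alcohol (secondary).
  CH2OCH2: C–O–C with sp³ carbons on both sides and no adjacent C=O → ether.
  CH(COOCH3): pendant –COOCH3: carbonyl C bonded to C and –OCH3 → ester.
  CO: –C(=O)– with carbon on both sides → ketone.
  CH2OH: –OH on an sp³ carbon → alcohol.

alcohol, amide, anhydride, arene, ester, ether, ketone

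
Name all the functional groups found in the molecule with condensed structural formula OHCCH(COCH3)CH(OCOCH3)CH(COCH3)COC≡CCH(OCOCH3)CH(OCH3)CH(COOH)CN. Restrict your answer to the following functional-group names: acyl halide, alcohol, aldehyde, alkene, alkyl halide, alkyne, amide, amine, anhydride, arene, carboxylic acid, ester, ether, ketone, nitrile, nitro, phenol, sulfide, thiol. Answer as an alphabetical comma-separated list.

aldehyde, alkyne, carboxylic acid, ester, ether, ketone, nitrile

Working along the chain:
  OHC: terminal –CHO: carbonyl C bonded to H and C → aldehyde.
  CH(COCH3): pendant –COCH3: carbonyl C bonded to two carbons → ketone.
  CH(OCOCH3): pendant –OC(=O)CH3: an acyloxy group → ester.
  CH(COCH3): pendant –COCH3: carbonyl C bonded to two carbons → ketone.
  CO: –C(=O)– with carbon on both sides → ketone.
  C≡C: C≡C triple bond → alkyne.
  CH(OCOCH3): pendant –OC(=O)CH3: an acyloxy group → ester.
  CH(OCH3): pendant –OCH3: C–O–C with sp³ C, no adjacent C=O → ether.
  CH(COOH): pendant –COOH: carbonyl C bonded to C and –OH → carboxylic acid.
  CN: –C≡N: carbon triple-bonded to nitrogen → nitrile.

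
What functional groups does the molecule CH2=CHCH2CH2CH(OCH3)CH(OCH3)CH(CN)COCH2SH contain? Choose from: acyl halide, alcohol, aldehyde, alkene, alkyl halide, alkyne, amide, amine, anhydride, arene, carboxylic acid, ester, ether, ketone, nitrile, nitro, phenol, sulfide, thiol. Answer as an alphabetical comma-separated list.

Working along the chain:
  CH2=CH: C=C double bond → alkene.
  CH(OCH3): pendant –OCH3: C–O–C with sp³ C, no adjacent C=O → ether.
  CH(OCH3): pendant –OCH3: C–O–C with sp³ C, no adjacent C=O → ether.
  CH(CN): pendant –C≡N: nitrile.
  CO: –C(=O)– with carbon on both sides → ketone.
  CH2SH: –SH on an sp³ carbon → thiol.

alkene, ether, ketone, nitrile, thiol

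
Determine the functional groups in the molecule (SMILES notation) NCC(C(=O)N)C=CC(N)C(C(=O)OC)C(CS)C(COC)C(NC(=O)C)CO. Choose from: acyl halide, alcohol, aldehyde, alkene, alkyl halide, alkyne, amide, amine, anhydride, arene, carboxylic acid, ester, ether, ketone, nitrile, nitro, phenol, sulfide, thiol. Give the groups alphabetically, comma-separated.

Taking each segment in turn:
  H2NCH2: –NH2 on an sp³ carbon with no adjacent C=O → amine.
  CH(CONH2): pendant –CONH2: carbonyl C bonded to C and N → amide.
  CH=CH: C=C double bond → alkene.
  CH(NH2): –NH2 on an sp³ carbon with no adjacent C=O → amine.
  CH(COOCH3): pendant –COOCH3: carbonyl C bonded to C and –OCH3 → ester.
  CH(CH2SH): pendant –CH2SH → thiol.
  CH(CH2OCH3): pendant –CH2OCH3: C–O–C linkage → ether.
  CH(NHCOCH3): pendant –NHC(=O)CH3: N bonded to a carbonyl → amide (not amine).
  CH2OH: –OH on an sp³ carbon → alcohol.

alcohol, alkene, amide, amine, ester, ether, thiol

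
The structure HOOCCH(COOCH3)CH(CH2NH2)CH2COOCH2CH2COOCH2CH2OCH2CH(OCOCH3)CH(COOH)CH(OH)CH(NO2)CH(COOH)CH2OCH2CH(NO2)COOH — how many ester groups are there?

4

–COOH: carbonyl C bonded to –OH and C → carboxylic acid (the –OH is not a separate alcohol).
pendant –COOCH3: carbonyl C bonded to C and –OCH3 → ester.
pendant –CH2NH2: N on sp³ C, no adjacent C=O → amine.
–C(=O)–O–C with C on the carbonyl side → ester.
–C(=O)–O–C with C on the carbonyl side → ester.
C–O–C with sp³ carbons on both sides and no adjacent C=O → ether.
pendant –OC(=O)CH3: an acyloxy group → ester.
pendant –COOH: carbonyl C bonded to C and –OH → carboxylic acid.
–OH on an sp³ carbon → alcohol (secondary).
–NO2 on an sp³ carbon → nitro (the N=O is not a carbonyl).
pendant –COOH: carbonyl C bonded to C and –OH → carboxylic acid.
C–O–C with sp³ carbons on both sides and no adjacent C=O → ether.
–NO2 on an sp³ carbon → nitro (the N=O is not a carbonyl).
–COOH: carbonyl C bonded to –OH and C → carboxylic acid (the –OH is not a separate alcohol).
Ester appears at: CH(COOCH3), CH2COOCH2, CH2COOCH2, CH(OCOCH3) → 4.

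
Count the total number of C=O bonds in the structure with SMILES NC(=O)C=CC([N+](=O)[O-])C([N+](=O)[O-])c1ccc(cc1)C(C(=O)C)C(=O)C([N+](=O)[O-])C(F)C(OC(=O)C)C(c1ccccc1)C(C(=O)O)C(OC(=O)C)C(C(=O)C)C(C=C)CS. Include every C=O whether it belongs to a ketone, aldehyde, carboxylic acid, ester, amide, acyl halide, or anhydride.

H2NCO: amide, 1 C=O (running total 1).
CH(COCH3): ketone, 1 C=O (running total 2).
CO: ketone, 1 C=O (running total 3).
CH(OCOCH3): ester, 1 C=O (running total 4).
CH(COOH): carboxylic acid, 1 C=O (running total 5).
CH(OCOCH3): ester, 1 C=O (running total 6).
CH(COCH3): ketone, 1 C=O (running total 7).

7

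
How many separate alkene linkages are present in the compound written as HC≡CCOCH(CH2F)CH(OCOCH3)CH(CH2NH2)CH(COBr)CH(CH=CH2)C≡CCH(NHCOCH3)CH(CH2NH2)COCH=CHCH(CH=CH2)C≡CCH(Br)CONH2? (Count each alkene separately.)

3

Reading the structure from left to right:
  HC≡C: C≡C triple bond → alkyne.
  CO: –C(=O)– with carbon on both sides → ketone.
  CH(CH2F): pendant –CH2X: halogen on sp³ carbon → alkyl halide.
  CH(OCOCH3): pendant –OC(=O)CH3: an acyloxy group → ester.
  CH(CH2NH2): pendant –CH2NH2: N on sp³ C, no adjacent C=O → amine.
  CH(COBr): pendant –C(=O)X: carbonyl C bonded to C and halogen → acyl halide.
  CH(CH=CH2): pendant –CH=CH2: C=C double bond → alkene.
  C≡C: C≡C triple bond → alkyne.
  CH(NHCOCH3): pendant –NHC(=O)CH3: N bonded to a carbonyl → amide (not amine).
  CH(CH2NH2): pendant –CH2NH2: N on sp³ C, no adjacent C=O → amine.
  CO: –C(=O)– with carbon on both sides → ketone.
  CH=CH: C=C double bond → alkene.
  CH(CH=CH2): pendant –CH=CH2: C=C double bond → alkene.
  C≡C: C≡C triple bond → alkyne.
  CH(Br): halogen on an sp³ carbon → alkyl halide.
  CONH2: –C(=O)NH2: carbonyl C bonded to C and to N → amide (the N is not a separate amine).
Alkene appears at: CH(CH=CH2), CH=CH, CH(CH=CH2) → 3.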